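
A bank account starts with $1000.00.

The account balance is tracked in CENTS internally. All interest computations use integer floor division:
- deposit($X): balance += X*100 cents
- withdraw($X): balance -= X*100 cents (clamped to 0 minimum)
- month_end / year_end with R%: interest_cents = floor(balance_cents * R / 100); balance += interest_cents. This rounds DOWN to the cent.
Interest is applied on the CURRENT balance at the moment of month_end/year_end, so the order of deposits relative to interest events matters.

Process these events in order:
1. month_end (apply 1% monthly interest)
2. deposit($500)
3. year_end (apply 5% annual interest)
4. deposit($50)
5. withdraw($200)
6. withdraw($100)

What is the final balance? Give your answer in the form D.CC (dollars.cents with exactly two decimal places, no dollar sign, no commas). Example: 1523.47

Answer: 1335.50

Derivation:
After 1 (month_end (apply 1% monthly interest)): balance=$1010.00 total_interest=$10.00
After 2 (deposit($500)): balance=$1510.00 total_interest=$10.00
After 3 (year_end (apply 5% annual interest)): balance=$1585.50 total_interest=$85.50
After 4 (deposit($50)): balance=$1635.50 total_interest=$85.50
After 5 (withdraw($200)): balance=$1435.50 total_interest=$85.50
After 6 (withdraw($100)): balance=$1335.50 total_interest=$85.50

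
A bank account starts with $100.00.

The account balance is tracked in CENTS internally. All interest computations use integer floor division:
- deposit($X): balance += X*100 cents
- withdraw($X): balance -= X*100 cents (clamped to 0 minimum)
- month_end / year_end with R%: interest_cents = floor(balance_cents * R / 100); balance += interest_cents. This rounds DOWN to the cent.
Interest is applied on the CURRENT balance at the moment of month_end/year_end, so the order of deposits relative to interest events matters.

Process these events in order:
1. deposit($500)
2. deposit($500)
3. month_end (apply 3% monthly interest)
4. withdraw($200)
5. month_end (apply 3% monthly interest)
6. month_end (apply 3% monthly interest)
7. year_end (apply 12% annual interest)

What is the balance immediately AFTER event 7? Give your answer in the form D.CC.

After 1 (deposit($500)): balance=$600.00 total_interest=$0.00
After 2 (deposit($500)): balance=$1100.00 total_interest=$0.00
After 3 (month_end (apply 3% monthly interest)): balance=$1133.00 total_interest=$33.00
After 4 (withdraw($200)): balance=$933.00 total_interest=$33.00
After 5 (month_end (apply 3% monthly interest)): balance=$960.99 total_interest=$60.99
After 6 (month_end (apply 3% monthly interest)): balance=$989.81 total_interest=$89.81
After 7 (year_end (apply 12% annual interest)): balance=$1108.58 total_interest=$208.58

Answer: 1108.58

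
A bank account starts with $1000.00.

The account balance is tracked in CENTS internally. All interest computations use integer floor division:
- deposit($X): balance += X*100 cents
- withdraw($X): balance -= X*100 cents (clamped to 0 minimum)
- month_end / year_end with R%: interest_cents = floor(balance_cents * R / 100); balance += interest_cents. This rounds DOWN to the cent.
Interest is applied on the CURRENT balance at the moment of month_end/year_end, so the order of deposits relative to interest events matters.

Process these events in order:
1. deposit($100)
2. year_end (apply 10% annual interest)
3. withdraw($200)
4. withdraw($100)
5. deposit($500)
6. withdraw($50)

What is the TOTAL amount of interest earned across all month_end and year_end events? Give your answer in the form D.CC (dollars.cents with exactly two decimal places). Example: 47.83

Answer: 110.00

Derivation:
After 1 (deposit($100)): balance=$1100.00 total_interest=$0.00
After 2 (year_end (apply 10% annual interest)): balance=$1210.00 total_interest=$110.00
After 3 (withdraw($200)): balance=$1010.00 total_interest=$110.00
After 4 (withdraw($100)): balance=$910.00 total_interest=$110.00
After 5 (deposit($500)): balance=$1410.00 total_interest=$110.00
After 6 (withdraw($50)): balance=$1360.00 total_interest=$110.00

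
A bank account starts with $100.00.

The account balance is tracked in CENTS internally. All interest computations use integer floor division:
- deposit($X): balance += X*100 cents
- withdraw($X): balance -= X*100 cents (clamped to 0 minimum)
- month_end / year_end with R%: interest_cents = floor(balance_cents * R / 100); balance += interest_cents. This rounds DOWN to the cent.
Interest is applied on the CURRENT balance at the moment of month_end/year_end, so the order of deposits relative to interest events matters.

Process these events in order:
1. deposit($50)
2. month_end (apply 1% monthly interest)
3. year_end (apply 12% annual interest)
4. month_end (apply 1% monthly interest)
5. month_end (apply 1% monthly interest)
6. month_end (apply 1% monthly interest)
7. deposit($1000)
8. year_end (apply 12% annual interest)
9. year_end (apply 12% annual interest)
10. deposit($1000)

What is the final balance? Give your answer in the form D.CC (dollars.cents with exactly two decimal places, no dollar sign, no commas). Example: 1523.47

After 1 (deposit($50)): balance=$150.00 total_interest=$0.00
After 2 (month_end (apply 1% monthly interest)): balance=$151.50 total_interest=$1.50
After 3 (year_end (apply 12% annual interest)): balance=$169.68 total_interest=$19.68
After 4 (month_end (apply 1% monthly interest)): balance=$171.37 total_interest=$21.37
After 5 (month_end (apply 1% monthly interest)): balance=$173.08 total_interest=$23.08
After 6 (month_end (apply 1% monthly interest)): balance=$174.81 total_interest=$24.81
After 7 (deposit($1000)): balance=$1174.81 total_interest=$24.81
After 8 (year_end (apply 12% annual interest)): balance=$1315.78 total_interest=$165.78
After 9 (year_end (apply 12% annual interest)): balance=$1473.67 total_interest=$323.67
After 10 (deposit($1000)): balance=$2473.67 total_interest=$323.67

Answer: 2473.67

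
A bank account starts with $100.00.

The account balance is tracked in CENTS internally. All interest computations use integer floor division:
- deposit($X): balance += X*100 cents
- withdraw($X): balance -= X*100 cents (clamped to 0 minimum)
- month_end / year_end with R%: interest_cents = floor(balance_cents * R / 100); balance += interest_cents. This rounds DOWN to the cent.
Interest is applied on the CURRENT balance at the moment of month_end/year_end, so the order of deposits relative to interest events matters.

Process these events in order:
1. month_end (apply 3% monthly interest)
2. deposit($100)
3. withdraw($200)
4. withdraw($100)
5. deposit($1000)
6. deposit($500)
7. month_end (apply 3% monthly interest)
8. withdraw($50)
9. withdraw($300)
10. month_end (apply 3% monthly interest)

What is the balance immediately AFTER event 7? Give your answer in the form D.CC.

After 1 (month_end (apply 3% monthly interest)): balance=$103.00 total_interest=$3.00
After 2 (deposit($100)): balance=$203.00 total_interest=$3.00
After 3 (withdraw($200)): balance=$3.00 total_interest=$3.00
After 4 (withdraw($100)): balance=$0.00 total_interest=$3.00
After 5 (deposit($1000)): balance=$1000.00 total_interest=$3.00
After 6 (deposit($500)): balance=$1500.00 total_interest=$3.00
After 7 (month_end (apply 3% monthly interest)): balance=$1545.00 total_interest=$48.00

Answer: 1545.00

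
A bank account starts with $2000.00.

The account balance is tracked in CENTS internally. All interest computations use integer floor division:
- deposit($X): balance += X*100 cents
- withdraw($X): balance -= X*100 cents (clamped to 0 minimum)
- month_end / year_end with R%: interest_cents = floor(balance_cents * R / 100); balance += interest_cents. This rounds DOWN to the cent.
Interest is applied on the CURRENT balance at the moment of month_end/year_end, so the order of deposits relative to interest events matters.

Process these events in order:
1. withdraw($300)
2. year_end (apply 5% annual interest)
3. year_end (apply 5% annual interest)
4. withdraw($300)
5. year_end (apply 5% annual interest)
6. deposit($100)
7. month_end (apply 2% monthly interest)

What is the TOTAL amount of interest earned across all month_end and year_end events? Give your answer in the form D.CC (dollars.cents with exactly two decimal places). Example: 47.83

After 1 (withdraw($300)): balance=$1700.00 total_interest=$0.00
After 2 (year_end (apply 5% annual interest)): balance=$1785.00 total_interest=$85.00
After 3 (year_end (apply 5% annual interest)): balance=$1874.25 total_interest=$174.25
After 4 (withdraw($300)): balance=$1574.25 total_interest=$174.25
After 5 (year_end (apply 5% annual interest)): balance=$1652.96 total_interest=$252.96
After 6 (deposit($100)): balance=$1752.96 total_interest=$252.96
After 7 (month_end (apply 2% monthly interest)): balance=$1788.01 total_interest=$288.01

Answer: 288.01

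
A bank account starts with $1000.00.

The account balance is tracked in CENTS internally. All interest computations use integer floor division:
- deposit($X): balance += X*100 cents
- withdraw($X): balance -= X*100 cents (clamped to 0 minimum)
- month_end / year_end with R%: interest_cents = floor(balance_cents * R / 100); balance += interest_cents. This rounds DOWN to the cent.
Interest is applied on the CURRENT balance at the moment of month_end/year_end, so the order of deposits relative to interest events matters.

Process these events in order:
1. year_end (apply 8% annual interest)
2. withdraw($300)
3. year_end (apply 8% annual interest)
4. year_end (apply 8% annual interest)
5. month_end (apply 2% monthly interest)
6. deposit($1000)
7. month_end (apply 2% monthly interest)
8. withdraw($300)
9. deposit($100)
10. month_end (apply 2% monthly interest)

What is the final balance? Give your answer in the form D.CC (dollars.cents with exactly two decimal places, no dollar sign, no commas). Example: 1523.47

After 1 (year_end (apply 8% annual interest)): balance=$1080.00 total_interest=$80.00
After 2 (withdraw($300)): balance=$780.00 total_interest=$80.00
After 3 (year_end (apply 8% annual interest)): balance=$842.40 total_interest=$142.40
After 4 (year_end (apply 8% annual interest)): balance=$909.79 total_interest=$209.79
After 5 (month_end (apply 2% monthly interest)): balance=$927.98 total_interest=$227.98
After 6 (deposit($1000)): balance=$1927.98 total_interest=$227.98
After 7 (month_end (apply 2% monthly interest)): balance=$1966.53 total_interest=$266.53
After 8 (withdraw($300)): balance=$1666.53 total_interest=$266.53
After 9 (deposit($100)): balance=$1766.53 total_interest=$266.53
After 10 (month_end (apply 2% monthly interest)): balance=$1801.86 total_interest=$301.86

Answer: 1801.86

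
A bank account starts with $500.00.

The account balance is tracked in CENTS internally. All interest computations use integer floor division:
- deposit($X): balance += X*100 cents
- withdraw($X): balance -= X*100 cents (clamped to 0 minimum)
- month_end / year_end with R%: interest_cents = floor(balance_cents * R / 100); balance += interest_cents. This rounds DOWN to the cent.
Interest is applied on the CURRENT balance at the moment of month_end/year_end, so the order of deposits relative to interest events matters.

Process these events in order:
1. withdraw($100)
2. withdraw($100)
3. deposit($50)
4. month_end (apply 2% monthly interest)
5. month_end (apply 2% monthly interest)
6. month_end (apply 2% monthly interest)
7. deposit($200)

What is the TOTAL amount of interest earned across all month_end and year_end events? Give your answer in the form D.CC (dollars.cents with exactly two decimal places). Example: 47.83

Answer: 21.42

Derivation:
After 1 (withdraw($100)): balance=$400.00 total_interest=$0.00
After 2 (withdraw($100)): balance=$300.00 total_interest=$0.00
After 3 (deposit($50)): balance=$350.00 total_interest=$0.00
After 4 (month_end (apply 2% monthly interest)): balance=$357.00 total_interest=$7.00
After 5 (month_end (apply 2% monthly interest)): balance=$364.14 total_interest=$14.14
After 6 (month_end (apply 2% monthly interest)): balance=$371.42 total_interest=$21.42
After 7 (deposit($200)): balance=$571.42 total_interest=$21.42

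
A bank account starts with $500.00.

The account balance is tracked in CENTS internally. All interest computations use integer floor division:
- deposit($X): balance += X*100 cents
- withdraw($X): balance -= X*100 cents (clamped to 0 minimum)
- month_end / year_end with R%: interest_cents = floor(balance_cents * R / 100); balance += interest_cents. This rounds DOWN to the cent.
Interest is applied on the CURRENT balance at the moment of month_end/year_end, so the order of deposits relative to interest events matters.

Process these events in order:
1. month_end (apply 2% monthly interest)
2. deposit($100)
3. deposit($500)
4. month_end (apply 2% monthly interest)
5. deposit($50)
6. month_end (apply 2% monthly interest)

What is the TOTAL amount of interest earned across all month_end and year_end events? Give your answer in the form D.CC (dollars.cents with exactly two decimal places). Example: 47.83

After 1 (month_end (apply 2% monthly interest)): balance=$510.00 total_interest=$10.00
After 2 (deposit($100)): balance=$610.00 total_interest=$10.00
After 3 (deposit($500)): balance=$1110.00 total_interest=$10.00
After 4 (month_end (apply 2% monthly interest)): balance=$1132.20 total_interest=$32.20
After 5 (deposit($50)): balance=$1182.20 total_interest=$32.20
After 6 (month_end (apply 2% monthly interest)): balance=$1205.84 total_interest=$55.84

Answer: 55.84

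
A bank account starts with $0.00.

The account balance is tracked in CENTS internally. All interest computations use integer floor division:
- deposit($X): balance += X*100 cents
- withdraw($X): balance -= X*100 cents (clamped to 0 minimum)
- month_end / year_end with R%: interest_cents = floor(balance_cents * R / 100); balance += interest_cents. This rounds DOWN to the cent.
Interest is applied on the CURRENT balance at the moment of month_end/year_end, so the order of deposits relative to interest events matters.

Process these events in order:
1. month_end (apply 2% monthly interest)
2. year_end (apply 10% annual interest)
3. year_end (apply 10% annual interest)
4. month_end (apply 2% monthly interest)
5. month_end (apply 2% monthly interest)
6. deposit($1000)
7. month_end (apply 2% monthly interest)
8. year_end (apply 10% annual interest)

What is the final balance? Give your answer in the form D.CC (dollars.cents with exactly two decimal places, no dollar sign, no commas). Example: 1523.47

After 1 (month_end (apply 2% monthly interest)): balance=$0.00 total_interest=$0.00
After 2 (year_end (apply 10% annual interest)): balance=$0.00 total_interest=$0.00
After 3 (year_end (apply 10% annual interest)): balance=$0.00 total_interest=$0.00
After 4 (month_end (apply 2% monthly interest)): balance=$0.00 total_interest=$0.00
After 5 (month_end (apply 2% monthly interest)): balance=$0.00 total_interest=$0.00
After 6 (deposit($1000)): balance=$1000.00 total_interest=$0.00
After 7 (month_end (apply 2% monthly interest)): balance=$1020.00 total_interest=$20.00
After 8 (year_end (apply 10% annual interest)): balance=$1122.00 total_interest=$122.00

Answer: 1122.00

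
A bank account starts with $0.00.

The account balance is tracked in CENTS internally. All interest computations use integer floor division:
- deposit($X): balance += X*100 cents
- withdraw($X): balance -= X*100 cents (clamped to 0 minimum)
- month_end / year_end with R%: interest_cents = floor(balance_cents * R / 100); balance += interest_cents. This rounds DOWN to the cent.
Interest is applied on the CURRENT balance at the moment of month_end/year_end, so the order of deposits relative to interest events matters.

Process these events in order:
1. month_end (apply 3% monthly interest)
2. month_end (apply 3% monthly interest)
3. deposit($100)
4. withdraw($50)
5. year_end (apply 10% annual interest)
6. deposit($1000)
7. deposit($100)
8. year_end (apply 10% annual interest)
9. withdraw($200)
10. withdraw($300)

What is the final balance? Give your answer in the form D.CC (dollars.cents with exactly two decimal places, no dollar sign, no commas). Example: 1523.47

After 1 (month_end (apply 3% monthly interest)): balance=$0.00 total_interest=$0.00
After 2 (month_end (apply 3% monthly interest)): balance=$0.00 total_interest=$0.00
After 3 (deposit($100)): balance=$100.00 total_interest=$0.00
After 4 (withdraw($50)): balance=$50.00 total_interest=$0.00
After 5 (year_end (apply 10% annual interest)): balance=$55.00 total_interest=$5.00
After 6 (deposit($1000)): balance=$1055.00 total_interest=$5.00
After 7 (deposit($100)): balance=$1155.00 total_interest=$5.00
After 8 (year_end (apply 10% annual interest)): balance=$1270.50 total_interest=$120.50
After 9 (withdraw($200)): balance=$1070.50 total_interest=$120.50
After 10 (withdraw($300)): balance=$770.50 total_interest=$120.50

Answer: 770.50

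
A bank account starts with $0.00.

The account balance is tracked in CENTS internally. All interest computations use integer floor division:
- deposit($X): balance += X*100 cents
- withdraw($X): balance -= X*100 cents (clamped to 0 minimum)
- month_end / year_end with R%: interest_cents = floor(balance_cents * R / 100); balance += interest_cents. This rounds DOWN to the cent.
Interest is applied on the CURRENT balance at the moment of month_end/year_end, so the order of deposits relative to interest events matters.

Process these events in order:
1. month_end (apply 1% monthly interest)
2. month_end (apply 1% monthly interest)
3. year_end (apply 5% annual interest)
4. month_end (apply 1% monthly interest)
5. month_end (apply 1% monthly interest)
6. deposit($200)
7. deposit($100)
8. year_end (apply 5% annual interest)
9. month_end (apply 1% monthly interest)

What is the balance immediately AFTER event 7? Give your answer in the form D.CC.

Answer: 300.00

Derivation:
After 1 (month_end (apply 1% monthly interest)): balance=$0.00 total_interest=$0.00
After 2 (month_end (apply 1% monthly interest)): balance=$0.00 total_interest=$0.00
After 3 (year_end (apply 5% annual interest)): balance=$0.00 total_interest=$0.00
After 4 (month_end (apply 1% monthly interest)): balance=$0.00 total_interest=$0.00
After 5 (month_end (apply 1% monthly interest)): balance=$0.00 total_interest=$0.00
After 6 (deposit($200)): balance=$200.00 total_interest=$0.00
After 7 (deposit($100)): balance=$300.00 total_interest=$0.00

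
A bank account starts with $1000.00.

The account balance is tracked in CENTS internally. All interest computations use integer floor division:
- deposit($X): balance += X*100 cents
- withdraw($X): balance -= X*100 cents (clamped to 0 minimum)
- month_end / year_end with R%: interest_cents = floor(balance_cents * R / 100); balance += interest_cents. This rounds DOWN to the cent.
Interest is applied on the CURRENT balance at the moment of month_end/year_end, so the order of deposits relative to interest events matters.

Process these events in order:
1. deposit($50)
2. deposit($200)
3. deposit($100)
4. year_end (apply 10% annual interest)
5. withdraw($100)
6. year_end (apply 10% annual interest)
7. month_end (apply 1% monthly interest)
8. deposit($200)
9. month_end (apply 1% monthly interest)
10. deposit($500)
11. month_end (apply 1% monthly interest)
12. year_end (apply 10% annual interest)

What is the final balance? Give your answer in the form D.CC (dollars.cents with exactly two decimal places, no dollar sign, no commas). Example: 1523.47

After 1 (deposit($50)): balance=$1050.00 total_interest=$0.00
After 2 (deposit($200)): balance=$1250.00 total_interest=$0.00
After 3 (deposit($100)): balance=$1350.00 total_interest=$0.00
After 4 (year_end (apply 10% annual interest)): balance=$1485.00 total_interest=$135.00
After 5 (withdraw($100)): balance=$1385.00 total_interest=$135.00
After 6 (year_end (apply 10% annual interest)): balance=$1523.50 total_interest=$273.50
After 7 (month_end (apply 1% monthly interest)): balance=$1538.73 total_interest=$288.73
After 8 (deposit($200)): balance=$1738.73 total_interest=$288.73
After 9 (month_end (apply 1% monthly interest)): balance=$1756.11 total_interest=$306.11
After 10 (deposit($500)): balance=$2256.11 total_interest=$306.11
After 11 (month_end (apply 1% monthly interest)): balance=$2278.67 total_interest=$328.67
After 12 (year_end (apply 10% annual interest)): balance=$2506.53 total_interest=$556.53

Answer: 2506.53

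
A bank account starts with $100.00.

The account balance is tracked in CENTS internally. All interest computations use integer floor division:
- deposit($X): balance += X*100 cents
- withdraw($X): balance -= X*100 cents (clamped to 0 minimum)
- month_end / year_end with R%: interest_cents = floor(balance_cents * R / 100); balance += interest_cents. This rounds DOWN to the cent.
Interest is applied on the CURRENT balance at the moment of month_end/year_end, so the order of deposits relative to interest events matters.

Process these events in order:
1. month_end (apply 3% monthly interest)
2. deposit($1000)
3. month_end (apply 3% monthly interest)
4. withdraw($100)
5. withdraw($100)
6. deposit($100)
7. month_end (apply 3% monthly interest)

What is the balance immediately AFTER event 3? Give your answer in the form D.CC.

After 1 (month_end (apply 3% monthly interest)): balance=$103.00 total_interest=$3.00
After 2 (deposit($1000)): balance=$1103.00 total_interest=$3.00
After 3 (month_end (apply 3% monthly interest)): balance=$1136.09 total_interest=$36.09

Answer: 1136.09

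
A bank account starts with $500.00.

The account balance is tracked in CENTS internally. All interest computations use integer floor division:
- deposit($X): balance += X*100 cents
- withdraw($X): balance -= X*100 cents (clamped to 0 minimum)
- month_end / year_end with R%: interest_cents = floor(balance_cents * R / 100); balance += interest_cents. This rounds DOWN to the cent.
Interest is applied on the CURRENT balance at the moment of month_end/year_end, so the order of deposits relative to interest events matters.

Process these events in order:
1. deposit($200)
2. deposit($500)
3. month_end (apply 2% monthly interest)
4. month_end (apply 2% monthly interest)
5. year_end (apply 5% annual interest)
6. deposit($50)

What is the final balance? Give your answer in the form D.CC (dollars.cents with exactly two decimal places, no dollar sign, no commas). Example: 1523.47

Answer: 1360.90

Derivation:
After 1 (deposit($200)): balance=$700.00 total_interest=$0.00
After 2 (deposit($500)): balance=$1200.00 total_interest=$0.00
After 3 (month_end (apply 2% monthly interest)): balance=$1224.00 total_interest=$24.00
After 4 (month_end (apply 2% monthly interest)): balance=$1248.48 total_interest=$48.48
After 5 (year_end (apply 5% annual interest)): balance=$1310.90 total_interest=$110.90
After 6 (deposit($50)): balance=$1360.90 total_interest=$110.90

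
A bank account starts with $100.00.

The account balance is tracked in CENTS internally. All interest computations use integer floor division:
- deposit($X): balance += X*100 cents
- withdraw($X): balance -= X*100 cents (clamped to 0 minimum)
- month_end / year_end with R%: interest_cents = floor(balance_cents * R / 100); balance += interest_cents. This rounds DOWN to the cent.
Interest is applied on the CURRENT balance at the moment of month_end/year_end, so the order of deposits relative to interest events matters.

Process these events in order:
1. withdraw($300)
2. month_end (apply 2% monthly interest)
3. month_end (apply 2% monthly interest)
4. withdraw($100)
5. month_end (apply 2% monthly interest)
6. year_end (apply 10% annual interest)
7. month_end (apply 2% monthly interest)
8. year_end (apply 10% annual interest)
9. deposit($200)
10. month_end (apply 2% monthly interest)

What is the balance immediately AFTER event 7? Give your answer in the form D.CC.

After 1 (withdraw($300)): balance=$0.00 total_interest=$0.00
After 2 (month_end (apply 2% monthly interest)): balance=$0.00 total_interest=$0.00
After 3 (month_end (apply 2% monthly interest)): balance=$0.00 total_interest=$0.00
After 4 (withdraw($100)): balance=$0.00 total_interest=$0.00
After 5 (month_end (apply 2% monthly interest)): balance=$0.00 total_interest=$0.00
After 6 (year_end (apply 10% annual interest)): balance=$0.00 total_interest=$0.00
After 7 (month_end (apply 2% monthly interest)): balance=$0.00 total_interest=$0.00

Answer: 0.00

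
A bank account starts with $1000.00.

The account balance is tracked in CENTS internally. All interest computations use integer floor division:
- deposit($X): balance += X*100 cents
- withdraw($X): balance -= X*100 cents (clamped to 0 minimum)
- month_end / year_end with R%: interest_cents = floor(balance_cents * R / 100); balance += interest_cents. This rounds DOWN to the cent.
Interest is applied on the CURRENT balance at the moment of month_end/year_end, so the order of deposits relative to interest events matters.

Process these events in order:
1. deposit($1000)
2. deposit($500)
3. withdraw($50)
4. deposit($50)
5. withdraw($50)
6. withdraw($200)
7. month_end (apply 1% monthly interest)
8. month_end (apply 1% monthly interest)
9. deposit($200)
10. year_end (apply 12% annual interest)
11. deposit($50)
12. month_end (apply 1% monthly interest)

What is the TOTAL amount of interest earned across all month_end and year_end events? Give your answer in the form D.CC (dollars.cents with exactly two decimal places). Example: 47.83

Answer: 373.08

Derivation:
After 1 (deposit($1000)): balance=$2000.00 total_interest=$0.00
After 2 (deposit($500)): balance=$2500.00 total_interest=$0.00
After 3 (withdraw($50)): balance=$2450.00 total_interest=$0.00
After 4 (deposit($50)): balance=$2500.00 total_interest=$0.00
After 5 (withdraw($50)): balance=$2450.00 total_interest=$0.00
After 6 (withdraw($200)): balance=$2250.00 total_interest=$0.00
After 7 (month_end (apply 1% monthly interest)): balance=$2272.50 total_interest=$22.50
After 8 (month_end (apply 1% monthly interest)): balance=$2295.22 total_interest=$45.22
After 9 (deposit($200)): balance=$2495.22 total_interest=$45.22
After 10 (year_end (apply 12% annual interest)): balance=$2794.64 total_interest=$344.64
After 11 (deposit($50)): balance=$2844.64 total_interest=$344.64
After 12 (month_end (apply 1% monthly interest)): balance=$2873.08 total_interest=$373.08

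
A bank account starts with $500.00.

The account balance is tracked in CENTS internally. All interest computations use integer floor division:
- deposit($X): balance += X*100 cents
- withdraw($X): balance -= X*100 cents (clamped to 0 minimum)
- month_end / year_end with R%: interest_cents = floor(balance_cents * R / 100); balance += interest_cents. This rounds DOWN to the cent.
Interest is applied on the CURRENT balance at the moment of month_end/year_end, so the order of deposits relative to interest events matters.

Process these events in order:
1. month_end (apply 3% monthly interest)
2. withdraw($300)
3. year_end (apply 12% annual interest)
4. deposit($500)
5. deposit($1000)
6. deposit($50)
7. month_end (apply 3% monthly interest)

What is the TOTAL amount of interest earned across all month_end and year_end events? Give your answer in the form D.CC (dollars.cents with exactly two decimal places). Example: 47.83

Answer: 94.52

Derivation:
After 1 (month_end (apply 3% monthly interest)): balance=$515.00 total_interest=$15.00
After 2 (withdraw($300)): balance=$215.00 total_interest=$15.00
After 3 (year_end (apply 12% annual interest)): balance=$240.80 total_interest=$40.80
After 4 (deposit($500)): balance=$740.80 total_interest=$40.80
After 5 (deposit($1000)): balance=$1740.80 total_interest=$40.80
After 6 (deposit($50)): balance=$1790.80 total_interest=$40.80
After 7 (month_end (apply 3% monthly interest)): balance=$1844.52 total_interest=$94.52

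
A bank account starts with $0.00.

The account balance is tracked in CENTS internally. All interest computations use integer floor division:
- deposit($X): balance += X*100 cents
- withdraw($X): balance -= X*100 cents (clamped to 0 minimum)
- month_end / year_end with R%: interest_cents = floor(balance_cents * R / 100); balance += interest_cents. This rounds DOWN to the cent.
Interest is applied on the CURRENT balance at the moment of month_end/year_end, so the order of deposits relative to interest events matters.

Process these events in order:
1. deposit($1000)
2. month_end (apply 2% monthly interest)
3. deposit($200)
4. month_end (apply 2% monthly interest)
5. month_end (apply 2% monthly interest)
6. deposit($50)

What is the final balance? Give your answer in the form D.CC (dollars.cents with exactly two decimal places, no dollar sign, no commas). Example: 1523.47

After 1 (deposit($1000)): balance=$1000.00 total_interest=$0.00
After 2 (month_end (apply 2% monthly interest)): balance=$1020.00 total_interest=$20.00
After 3 (deposit($200)): balance=$1220.00 total_interest=$20.00
After 4 (month_end (apply 2% monthly interest)): balance=$1244.40 total_interest=$44.40
After 5 (month_end (apply 2% monthly interest)): balance=$1269.28 total_interest=$69.28
After 6 (deposit($50)): balance=$1319.28 total_interest=$69.28

Answer: 1319.28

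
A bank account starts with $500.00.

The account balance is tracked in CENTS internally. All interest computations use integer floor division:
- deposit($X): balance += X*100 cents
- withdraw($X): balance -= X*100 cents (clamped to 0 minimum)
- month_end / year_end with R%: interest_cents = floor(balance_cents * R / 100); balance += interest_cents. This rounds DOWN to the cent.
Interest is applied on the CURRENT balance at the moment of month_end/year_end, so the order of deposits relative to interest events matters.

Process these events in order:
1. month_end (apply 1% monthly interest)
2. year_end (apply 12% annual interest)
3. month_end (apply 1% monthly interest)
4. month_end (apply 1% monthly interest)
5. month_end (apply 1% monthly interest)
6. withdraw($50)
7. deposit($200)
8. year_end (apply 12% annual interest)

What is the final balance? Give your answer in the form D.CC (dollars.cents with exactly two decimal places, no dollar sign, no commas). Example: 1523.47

After 1 (month_end (apply 1% monthly interest)): balance=$505.00 total_interest=$5.00
After 2 (year_end (apply 12% annual interest)): balance=$565.60 total_interest=$65.60
After 3 (month_end (apply 1% monthly interest)): balance=$571.25 total_interest=$71.25
After 4 (month_end (apply 1% monthly interest)): balance=$576.96 total_interest=$76.96
After 5 (month_end (apply 1% monthly interest)): balance=$582.72 total_interest=$82.72
After 6 (withdraw($50)): balance=$532.72 total_interest=$82.72
After 7 (deposit($200)): balance=$732.72 total_interest=$82.72
After 8 (year_end (apply 12% annual interest)): balance=$820.64 total_interest=$170.64

Answer: 820.64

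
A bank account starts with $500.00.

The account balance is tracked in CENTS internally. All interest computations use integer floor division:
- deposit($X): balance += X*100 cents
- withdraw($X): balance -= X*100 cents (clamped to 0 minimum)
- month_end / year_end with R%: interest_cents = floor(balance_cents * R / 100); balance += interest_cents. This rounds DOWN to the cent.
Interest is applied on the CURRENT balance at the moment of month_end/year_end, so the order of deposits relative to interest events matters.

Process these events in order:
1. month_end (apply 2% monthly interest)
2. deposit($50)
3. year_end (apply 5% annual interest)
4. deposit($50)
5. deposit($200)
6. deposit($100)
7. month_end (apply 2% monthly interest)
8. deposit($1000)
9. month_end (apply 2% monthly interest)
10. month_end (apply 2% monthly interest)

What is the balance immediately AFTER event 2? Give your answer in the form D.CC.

After 1 (month_end (apply 2% monthly interest)): balance=$510.00 total_interest=$10.00
After 2 (deposit($50)): balance=$560.00 total_interest=$10.00

Answer: 560.00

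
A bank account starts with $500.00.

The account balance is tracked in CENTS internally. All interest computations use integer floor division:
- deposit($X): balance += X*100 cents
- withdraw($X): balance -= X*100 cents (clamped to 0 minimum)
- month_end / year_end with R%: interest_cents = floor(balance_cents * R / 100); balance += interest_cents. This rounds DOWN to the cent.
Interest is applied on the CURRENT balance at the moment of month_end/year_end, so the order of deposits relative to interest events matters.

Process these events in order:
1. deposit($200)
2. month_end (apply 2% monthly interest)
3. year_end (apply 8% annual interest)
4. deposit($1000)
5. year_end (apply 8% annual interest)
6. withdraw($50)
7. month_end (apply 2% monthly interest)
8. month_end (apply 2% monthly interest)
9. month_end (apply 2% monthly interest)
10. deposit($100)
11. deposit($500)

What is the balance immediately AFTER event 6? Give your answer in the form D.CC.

Answer: 1862.80

Derivation:
After 1 (deposit($200)): balance=$700.00 total_interest=$0.00
After 2 (month_end (apply 2% monthly interest)): balance=$714.00 total_interest=$14.00
After 3 (year_end (apply 8% annual interest)): balance=$771.12 total_interest=$71.12
After 4 (deposit($1000)): balance=$1771.12 total_interest=$71.12
After 5 (year_end (apply 8% annual interest)): balance=$1912.80 total_interest=$212.80
After 6 (withdraw($50)): balance=$1862.80 total_interest=$212.80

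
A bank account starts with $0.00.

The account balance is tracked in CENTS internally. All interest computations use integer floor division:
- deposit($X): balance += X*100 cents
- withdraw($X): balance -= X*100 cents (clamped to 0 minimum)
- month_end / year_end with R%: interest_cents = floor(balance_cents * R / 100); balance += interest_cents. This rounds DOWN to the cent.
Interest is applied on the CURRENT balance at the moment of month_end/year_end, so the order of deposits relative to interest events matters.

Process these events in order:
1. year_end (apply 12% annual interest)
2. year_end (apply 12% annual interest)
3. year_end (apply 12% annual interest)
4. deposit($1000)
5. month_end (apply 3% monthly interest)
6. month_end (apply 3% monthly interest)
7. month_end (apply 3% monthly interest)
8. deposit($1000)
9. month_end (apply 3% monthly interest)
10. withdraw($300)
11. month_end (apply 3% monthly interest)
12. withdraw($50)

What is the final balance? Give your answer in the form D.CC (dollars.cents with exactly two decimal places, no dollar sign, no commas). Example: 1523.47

Answer: 1861.16

Derivation:
After 1 (year_end (apply 12% annual interest)): balance=$0.00 total_interest=$0.00
After 2 (year_end (apply 12% annual interest)): balance=$0.00 total_interest=$0.00
After 3 (year_end (apply 12% annual interest)): balance=$0.00 total_interest=$0.00
After 4 (deposit($1000)): balance=$1000.00 total_interest=$0.00
After 5 (month_end (apply 3% monthly interest)): balance=$1030.00 total_interest=$30.00
After 6 (month_end (apply 3% monthly interest)): balance=$1060.90 total_interest=$60.90
After 7 (month_end (apply 3% monthly interest)): balance=$1092.72 total_interest=$92.72
After 8 (deposit($1000)): balance=$2092.72 total_interest=$92.72
After 9 (month_end (apply 3% monthly interest)): balance=$2155.50 total_interest=$155.50
After 10 (withdraw($300)): balance=$1855.50 total_interest=$155.50
After 11 (month_end (apply 3% monthly interest)): balance=$1911.16 total_interest=$211.16
After 12 (withdraw($50)): balance=$1861.16 total_interest=$211.16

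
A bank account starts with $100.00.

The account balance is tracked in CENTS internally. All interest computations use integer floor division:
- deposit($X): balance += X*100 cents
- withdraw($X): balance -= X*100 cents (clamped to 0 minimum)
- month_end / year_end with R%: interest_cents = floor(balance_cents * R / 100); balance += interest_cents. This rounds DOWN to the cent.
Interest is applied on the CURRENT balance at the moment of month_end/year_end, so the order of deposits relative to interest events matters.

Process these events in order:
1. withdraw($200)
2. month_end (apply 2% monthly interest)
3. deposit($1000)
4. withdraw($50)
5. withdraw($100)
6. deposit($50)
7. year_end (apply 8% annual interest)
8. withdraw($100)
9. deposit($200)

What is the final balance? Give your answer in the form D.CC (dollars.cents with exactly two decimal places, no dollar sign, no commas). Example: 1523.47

Answer: 1072.00

Derivation:
After 1 (withdraw($200)): balance=$0.00 total_interest=$0.00
After 2 (month_end (apply 2% monthly interest)): balance=$0.00 total_interest=$0.00
After 3 (deposit($1000)): balance=$1000.00 total_interest=$0.00
After 4 (withdraw($50)): balance=$950.00 total_interest=$0.00
After 5 (withdraw($100)): balance=$850.00 total_interest=$0.00
After 6 (deposit($50)): balance=$900.00 total_interest=$0.00
After 7 (year_end (apply 8% annual interest)): balance=$972.00 total_interest=$72.00
After 8 (withdraw($100)): balance=$872.00 total_interest=$72.00
After 9 (deposit($200)): balance=$1072.00 total_interest=$72.00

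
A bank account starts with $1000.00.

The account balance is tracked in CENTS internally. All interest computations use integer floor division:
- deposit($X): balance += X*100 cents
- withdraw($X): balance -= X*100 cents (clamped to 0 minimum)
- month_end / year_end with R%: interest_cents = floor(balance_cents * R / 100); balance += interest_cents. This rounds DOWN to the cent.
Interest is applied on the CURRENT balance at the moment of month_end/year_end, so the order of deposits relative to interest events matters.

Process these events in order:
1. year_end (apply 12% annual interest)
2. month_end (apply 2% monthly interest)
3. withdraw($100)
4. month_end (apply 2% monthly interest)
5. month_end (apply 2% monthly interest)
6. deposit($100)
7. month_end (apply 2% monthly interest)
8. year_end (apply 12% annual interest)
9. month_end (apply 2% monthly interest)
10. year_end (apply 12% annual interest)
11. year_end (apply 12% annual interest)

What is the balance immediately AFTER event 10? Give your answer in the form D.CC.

Answer: 1545.85

Derivation:
After 1 (year_end (apply 12% annual interest)): balance=$1120.00 total_interest=$120.00
After 2 (month_end (apply 2% monthly interest)): balance=$1142.40 total_interest=$142.40
After 3 (withdraw($100)): balance=$1042.40 total_interest=$142.40
After 4 (month_end (apply 2% monthly interest)): balance=$1063.24 total_interest=$163.24
After 5 (month_end (apply 2% monthly interest)): balance=$1084.50 total_interest=$184.50
After 6 (deposit($100)): balance=$1184.50 total_interest=$184.50
After 7 (month_end (apply 2% monthly interest)): balance=$1208.19 total_interest=$208.19
After 8 (year_end (apply 12% annual interest)): balance=$1353.17 total_interest=$353.17
After 9 (month_end (apply 2% monthly interest)): balance=$1380.23 total_interest=$380.23
After 10 (year_end (apply 12% annual interest)): balance=$1545.85 total_interest=$545.85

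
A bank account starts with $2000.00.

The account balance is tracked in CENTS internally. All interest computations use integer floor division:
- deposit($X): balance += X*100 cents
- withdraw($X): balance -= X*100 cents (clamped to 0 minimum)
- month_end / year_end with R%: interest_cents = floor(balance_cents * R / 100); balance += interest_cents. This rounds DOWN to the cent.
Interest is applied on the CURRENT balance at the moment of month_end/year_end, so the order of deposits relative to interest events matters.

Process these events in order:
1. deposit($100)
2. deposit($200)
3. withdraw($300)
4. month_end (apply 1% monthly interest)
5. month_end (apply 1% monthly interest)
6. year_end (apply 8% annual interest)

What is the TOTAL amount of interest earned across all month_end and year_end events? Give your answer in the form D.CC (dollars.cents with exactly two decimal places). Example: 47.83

Answer: 203.41

Derivation:
After 1 (deposit($100)): balance=$2100.00 total_interest=$0.00
After 2 (deposit($200)): balance=$2300.00 total_interest=$0.00
After 3 (withdraw($300)): balance=$2000.00 total_interest=$0.00
After 4 (month_end (apply 1% monthly interest)): balance=$2020.00 total_interest=$20.00
After 5 (month_end (apply 1% monthly interest)): balance=$2040.20 total_interest=$40.20
After 6 (year_end (apply 8% annual interest)): balance=$2203.41 total_interest=$203.41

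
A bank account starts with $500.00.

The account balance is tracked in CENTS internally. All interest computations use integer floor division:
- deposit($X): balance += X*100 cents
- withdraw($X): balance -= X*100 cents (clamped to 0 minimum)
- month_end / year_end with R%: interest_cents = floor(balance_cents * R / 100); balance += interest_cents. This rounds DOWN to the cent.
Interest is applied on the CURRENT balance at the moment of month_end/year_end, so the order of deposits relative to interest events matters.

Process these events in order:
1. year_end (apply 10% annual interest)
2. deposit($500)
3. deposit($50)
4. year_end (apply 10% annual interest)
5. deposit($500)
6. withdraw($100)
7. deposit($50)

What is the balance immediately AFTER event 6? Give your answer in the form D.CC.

After 1 (year_end (apply 10% annual interest)): balance=$550.00 total_interest=$50.00
After 2 (deposit($500)): balance=$1050.00 total_interest=$50.00
After 3 (deposit($50)): balance=$1100.00 total_interest=$50.00
After 4 (year_end (apply 10% annual interest)): balance=$1210.00 total_interest=$160.00
After 5 (deposit($500)): balance=$1710.00 total_interest=$160.00
After 6 (withdraw($100)): balance=$1610.00 total_interest=$160.00

Answer: 1610.00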